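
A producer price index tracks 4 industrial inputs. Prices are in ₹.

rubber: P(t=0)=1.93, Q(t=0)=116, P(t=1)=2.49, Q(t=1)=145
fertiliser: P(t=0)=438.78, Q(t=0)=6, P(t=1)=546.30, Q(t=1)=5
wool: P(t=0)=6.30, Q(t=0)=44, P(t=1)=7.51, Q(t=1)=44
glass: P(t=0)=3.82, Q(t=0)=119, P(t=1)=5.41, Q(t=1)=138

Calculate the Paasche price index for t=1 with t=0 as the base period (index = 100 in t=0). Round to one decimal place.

127.2

Paasche price index uses current-period quantities as weights.
ΣP(t=1)·Q(t=1) = 2.49×145 + 546.30×5 + 7.51×44 + 5.41×138 = 361.05 + 2731.5 + 330.44 + 746.58 = 4169.57
ΣP(t=0)·Q(t=1) = 1.93×145 + 438.78×5 + 6.30×44 + 3.82×138 = 279.85 + 2193.9 + 277.2 + 527.16 = 3278.11
Index = 4169.57 / 3278.11 × 100 = 127.1943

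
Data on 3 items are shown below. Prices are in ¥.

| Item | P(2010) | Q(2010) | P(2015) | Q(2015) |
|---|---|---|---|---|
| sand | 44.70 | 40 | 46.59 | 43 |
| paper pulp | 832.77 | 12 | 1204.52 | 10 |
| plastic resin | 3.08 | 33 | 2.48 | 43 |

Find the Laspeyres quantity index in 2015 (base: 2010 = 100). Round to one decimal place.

Laspeyres quantity index uses base-period prices as weights.
ΣP(2010)·Q(2015) = 44.70×43 + 832.77×10 + 3.08×43 = 1922.1 + 8327.7 + 132.44 = 10382.24
ΣP(2010)·Q(2010) = 44.70×40 + 832.77×12 + 3.08×33 = 1788 + 9993.24 + 101.64 = 11882.88
Index = 10382.24 / 11882.88 × 100 = 87.3714

87.4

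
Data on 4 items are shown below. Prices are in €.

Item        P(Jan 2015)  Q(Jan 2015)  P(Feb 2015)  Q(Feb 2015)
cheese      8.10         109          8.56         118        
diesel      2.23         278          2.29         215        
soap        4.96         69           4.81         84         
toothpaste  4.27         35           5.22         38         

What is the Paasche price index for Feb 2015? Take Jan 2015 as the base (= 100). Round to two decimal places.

104.50

Paasche price index uses current-period quantities as weights.
ΣP(Feb 2015)·Q(Feb 2015) = 8.56×118 + 2.29×215 + 4.81×84 + 5.22×38 = 1010.08 + 492.35 + 404.04 + 198.36 = 2104.83
ΣP(Jan 2015)·Q(Feb 2015) = 8.10×118 + 2.23×215 + 4.96×84 + 4.27×38 = 955.8 + 479.45 + 416.64 + 162.26 = 2014.15
Index = 2104.83 / 2014.15 × 100 = 104.5021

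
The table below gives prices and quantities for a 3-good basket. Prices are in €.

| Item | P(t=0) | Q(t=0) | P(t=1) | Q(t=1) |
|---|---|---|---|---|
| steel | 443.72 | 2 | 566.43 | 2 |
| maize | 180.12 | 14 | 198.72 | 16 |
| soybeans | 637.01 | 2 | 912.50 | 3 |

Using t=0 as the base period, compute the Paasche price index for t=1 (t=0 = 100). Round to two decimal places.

Paasche price index uses current-period quantities as weights.
ΣP(t=1)·Q(t=1) = 566.43×2 + 198.72×16 + 912.50×3 = 1132.86 + 3179.52 + 2737.5 = 7049.88
ΣP(t=0)·Q(t=1) = 443.72×2 + 180.12×16 + 637.01×3 = 887.44 + 2881.92 + 1911.03 = 5680.39
Index = 7049.88 / 5680.39 × 100 = 124.1091

124.11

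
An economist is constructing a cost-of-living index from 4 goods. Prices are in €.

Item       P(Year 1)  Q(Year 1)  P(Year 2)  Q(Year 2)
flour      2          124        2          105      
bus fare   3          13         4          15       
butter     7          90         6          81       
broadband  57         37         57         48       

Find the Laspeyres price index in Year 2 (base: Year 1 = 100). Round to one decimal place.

Laspeyres price index uses base-period quantities as weights.
ΣP(Year 2)·Q(Year 1) = 2×124 + 4×13 + 6×90 + 57×37 = 248 + 52 + 540 + 2109 = 2949
ΣP(Year 1)·Q(Year 1) = 2×124 + 3×13 + 7×90 + 57×37 = 248 + 39 + 630 + 2109 = 3026
Index = 2949 / 3026 × 100 = 97.4554

97.5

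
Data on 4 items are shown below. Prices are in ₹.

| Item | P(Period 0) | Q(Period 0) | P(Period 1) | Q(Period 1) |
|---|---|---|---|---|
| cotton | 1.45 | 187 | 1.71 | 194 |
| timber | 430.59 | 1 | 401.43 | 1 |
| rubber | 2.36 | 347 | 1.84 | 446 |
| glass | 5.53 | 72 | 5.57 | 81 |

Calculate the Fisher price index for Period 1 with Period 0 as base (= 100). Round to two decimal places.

91.19

Laspeyres component (base-period weights):
ΣP(Period 1)Q(Period 0) = 1.71×187 + 401.43×1 + 1.84×347 + 5.57×72 = 319.77 + 401.43 + 638.48 + 401.04 = 1760.72
ΣP(Period 0)Q(Period 0) = 1.45×187 + 430.59×1 + 2.36×347 + 5.53×72 = 271.15 + 430.59 + 818.92 + 398.16 = 1918.82
L = 1760.72 / 1918.82 × 100 = 91.7606
Paasche component (current-period weights):
ΣP(Period 1)Q(Period 1) = 1.71×194 + 401.43×1 + 1.84×446 + 5.57×81 = 331.74 + 401.43 + 820.64 + 451.17 = 2004.98
ΣP(Period 0)Q(Period 1) = 1.45×194 + 430.59×1 + 2.36×446 + 5.53×81 = 281.3 + 430.59 + 1052.56 + 447.93 = 2212.38
P = 2004.98 / 2212.38 × 100 = 90.6255
Fisher = √(L × P) = √(91.7606 × 90.6255) = 91.1913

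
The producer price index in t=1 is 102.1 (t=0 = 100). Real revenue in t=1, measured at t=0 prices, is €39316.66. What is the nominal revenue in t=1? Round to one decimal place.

40142.3

Nominal = Real × (Index/100) = 39316.66 × (102.1/100)
        = 39316.66 × 1.021 = 40142.3099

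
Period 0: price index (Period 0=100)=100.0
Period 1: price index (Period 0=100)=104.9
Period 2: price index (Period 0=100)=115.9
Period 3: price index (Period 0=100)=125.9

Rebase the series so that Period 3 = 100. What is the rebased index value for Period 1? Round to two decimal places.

Rebased(Period 1) = 104.9 / 125.9 × 100 = 83.3201

83.32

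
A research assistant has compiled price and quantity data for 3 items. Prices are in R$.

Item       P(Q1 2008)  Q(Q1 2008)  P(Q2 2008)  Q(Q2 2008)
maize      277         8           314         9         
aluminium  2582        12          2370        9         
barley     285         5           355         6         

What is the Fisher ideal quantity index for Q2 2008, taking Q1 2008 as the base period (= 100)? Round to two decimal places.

Laspeyres component (base-period weights):
ΣP(Q1 2008)Q(Q2 2008) = 277×9 + 2582×9 + 285×6 = 2493 + 23238 + 1710 = 27441
ΣP(Q1 2008)Q(Q1 2008) = 277×8 + 2582×12 + 285×5 = 2216 + 30984 + 1425 = 34625
L = 27441 / 34625 × 100 = 79.2520
Paasche component (current-period weights):
ΣP(Q2 2008)Q(Q2 2008) = 314×9 + 2370×9 + 355×6 = 2826 + 21330 + 2130 = 26286
ΣP(Q2 2008)Q(Q1 2008) = 314×8 + 2370×12 + 355×5 = 2512 + 28440 + 1775 = 32727
P = 26286 / 32727 × 100 = 80.3190
Fisher = √(L × P) = √(79.2520 × 80.3190) = 79.7837

79.78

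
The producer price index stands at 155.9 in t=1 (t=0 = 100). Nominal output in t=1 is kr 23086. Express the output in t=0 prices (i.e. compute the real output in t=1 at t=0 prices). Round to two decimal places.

14808.21

Real = Nominal ÷ (Index/100) = 23086 ÷ (155.9/100)
     = 23086 ÷ 1.559 = 14808.2104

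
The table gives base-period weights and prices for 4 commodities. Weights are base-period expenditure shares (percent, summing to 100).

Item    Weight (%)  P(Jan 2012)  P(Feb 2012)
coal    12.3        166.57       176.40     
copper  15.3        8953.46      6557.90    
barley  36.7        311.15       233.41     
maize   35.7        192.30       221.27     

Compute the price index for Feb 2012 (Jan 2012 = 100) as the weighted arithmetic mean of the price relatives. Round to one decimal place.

coal: 12.3 × (176.40/166.57) = 12.3 × 1.059014 = 13.0259
copper: 15.3 × (6557.90/8953.46) = 15.3 × 0.732443 = 11.2064
barley: 36.7 × (233.41/311.15) = 36.7 × 0.750153 = 27.5306
maize: 35.7 × (221.27/192.30) = 35.7 × 1.150650 = 41.0782
Index = Σ wᵢ·(p₁ᵢ/p₀ᵢ) = 13.0259 + 11.2064 + 27.5306 + 41.0782 = 92.8411

92.8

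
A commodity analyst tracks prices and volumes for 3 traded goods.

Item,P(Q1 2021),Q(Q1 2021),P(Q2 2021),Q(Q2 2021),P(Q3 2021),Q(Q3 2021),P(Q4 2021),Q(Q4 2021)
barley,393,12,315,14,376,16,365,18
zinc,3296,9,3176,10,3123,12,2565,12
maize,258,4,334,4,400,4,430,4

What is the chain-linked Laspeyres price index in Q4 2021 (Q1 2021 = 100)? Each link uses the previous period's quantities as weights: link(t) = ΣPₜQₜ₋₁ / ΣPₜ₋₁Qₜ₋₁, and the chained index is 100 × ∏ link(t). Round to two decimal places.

82.18

Link Q1 2021→Q2 2021:
ΣP(Q2 2021)Q(Q1 2021) = 315×12 + 3176×9 + 334×4 = 3780 + 28584 + 1336 = 33700
ΣP(Q1 2021)Q(Q1 2021) = 393×12 + 3296×9 + 258×4 = 4716 + 29664 + 1032 = 35412
link = 33700/35412 = 0.951655
Link Q2 2021→Q3 2021:
ΣP(Q3 2021)Q(Q2 2021) = 376×14 + 3123×10 + 400×4 = 5264 + 31230 + 1600 = 38094
ΣP(Q2 2021)Q(Q2 2021) = 315×14 + 3176×10 + 334×4 = 4410 + 31760 + 1336 = 37506
link = 38094/37506 = 1.015677
Link Q3 2021→Q4 2021:
ΣP(Q4 2021)Q(Q3 2021) = 365×16 + 2565×12 + 430×4 = 5840 + 30780 + 1720 = 38340
ΣP(Q3 2021)Q(Q3 2021) = 376×16 + 3123×12 + 400×4 = 6016 + 37476 + 1600 = 45092
link = 38340/45092 = 0.850262
Chained index = 100 × 0.951655 × 1.015677 × 0.850262 = 82.1841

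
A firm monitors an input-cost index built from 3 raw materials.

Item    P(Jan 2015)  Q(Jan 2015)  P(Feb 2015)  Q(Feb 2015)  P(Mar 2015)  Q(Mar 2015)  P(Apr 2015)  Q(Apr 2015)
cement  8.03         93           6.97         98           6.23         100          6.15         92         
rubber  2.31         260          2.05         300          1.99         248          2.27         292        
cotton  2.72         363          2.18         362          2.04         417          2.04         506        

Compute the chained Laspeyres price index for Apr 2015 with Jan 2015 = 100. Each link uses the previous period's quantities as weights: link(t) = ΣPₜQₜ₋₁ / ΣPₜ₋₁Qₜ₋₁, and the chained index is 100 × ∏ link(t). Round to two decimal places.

Link Jan 2015→Feb 2015:
ΣP(Feb 2015)Q(Jan 2015) = 6.97×93 + 2.05×260 + 2.18×363 = 648.21 + 533 + 791.34 = 1972.55
ΣP(Jan 2015)Q(Jan 2015) = 8.03×93 + 2.31×260 + 2.72×363 = 746.79 + 600.6 + 987.36 = 2334.75
link = 1972.55/2334.75 = 0.844866
Link Feb 2015→Mar 2015:
ΣP(Mar 2015)Q(Feb 2015) = 6.23×98 + 1.99×300 + 2.04×362 = 610.54 + 597 + 738.48 = 1946.02
ΣP(Feb 2015)Q(Feb 2015) = 6.97×98 + 2.05×300 + 2.18×362 = 683.06 + 615 + 789.16 = 2087.22
link = 1946.02/2087.22 = 0.932350
Link Mar 2015→Apr 2015:
ΣP(Apr 2015)Q(Mar 2015) = 6.15×100 + 2.27×248 + 2.04×417 = 615 + 562.96 + 850.68 = 2028.64
ΣP(Mar 2015)Q(Mar 2015) = 6.23×100 + 1.99×248 + 2.04×417 = 623 + 493.52 + 850.68 = 1967.2
link = 2028.64/1967.2 = 1.031232
Chained index = 100 × 0.844866 × 0.932350 × 1.031232 = 81.2313

81.23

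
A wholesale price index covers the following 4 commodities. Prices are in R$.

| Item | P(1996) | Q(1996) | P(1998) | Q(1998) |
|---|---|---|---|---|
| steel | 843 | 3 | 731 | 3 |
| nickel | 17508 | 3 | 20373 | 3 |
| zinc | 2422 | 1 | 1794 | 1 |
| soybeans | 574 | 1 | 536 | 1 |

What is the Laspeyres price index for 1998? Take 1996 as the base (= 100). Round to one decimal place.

Laspeyres price index uses base-period quantities as weights.
ΣP(1998)·Q(1996) = 731×3 + 20373×3 + 1794×1 + 536×1 = 2193 + 61119 + 1794 + 536 = 65642
ΣP(1996)·Q(1996) = 843×3 + 17508×3 + 2422×1 + 574×1 = 2529 + 52524 + 2422 + 574 = 58049
Index = 65642 / 58049 × 100 = 113.0803

113.1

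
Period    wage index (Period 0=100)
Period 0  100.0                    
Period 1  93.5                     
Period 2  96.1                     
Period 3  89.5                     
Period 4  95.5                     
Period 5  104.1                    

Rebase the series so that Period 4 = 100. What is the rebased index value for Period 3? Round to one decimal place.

93.7

Rebased(Period 3) = 89.5 / 95.5 × 100 = 93.7173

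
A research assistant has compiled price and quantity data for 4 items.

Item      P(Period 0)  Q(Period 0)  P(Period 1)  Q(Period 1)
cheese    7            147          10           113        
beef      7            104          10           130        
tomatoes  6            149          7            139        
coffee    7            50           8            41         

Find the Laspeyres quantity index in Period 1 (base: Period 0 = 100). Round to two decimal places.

Laspeyres quantity index uses base-period prices as weights.
ΣP(Period 0)·Q(Period 1) = 7×113 + 7×130 + 6×139 + 7×41 = 791 + 910 + 834 + 287 = 2822
ΣP(Period 0)·Q(Period 0) = 7×147 + 7×104 + 6×149 + 7×50 = 1029 + 728 + 894 + 350 = 3001
Index = 2822 / 3001 × 100 = 94.0353

94.04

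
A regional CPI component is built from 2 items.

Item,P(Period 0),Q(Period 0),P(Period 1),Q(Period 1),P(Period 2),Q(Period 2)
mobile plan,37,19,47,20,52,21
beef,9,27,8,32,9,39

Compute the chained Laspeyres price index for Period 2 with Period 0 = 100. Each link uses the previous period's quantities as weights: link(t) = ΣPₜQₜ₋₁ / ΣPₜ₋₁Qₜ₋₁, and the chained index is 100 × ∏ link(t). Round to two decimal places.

130.17

Link Period 0→Period 1:
ΣP(Period 1)Q(Period 0) = 47×19 + 8×27 = 893 + 216 = 1109
ΣP(Period 0)Q(Period 0) = 37×19 + 9×27 = 703 + 243 = 946
link = 1109/946 = 1.172304
Link Period 1→Period 2:
ΣP(Period 2)Q(Period 1) = 52×20 + 9×32 = 1040 + 288 = 1328
ΣP(Period 1)Q(Period 1) = 47×20 + 8×32 = 940 + 256 = 1196
link = 1328/1196 = 1.110368
Chained index = 100 × 1.172304 × 1.110368 = 130.1689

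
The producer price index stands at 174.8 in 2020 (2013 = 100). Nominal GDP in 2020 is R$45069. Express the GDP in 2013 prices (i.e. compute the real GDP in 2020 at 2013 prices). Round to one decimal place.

Real = Nominal ÷ (Index/100) = 45069 ÷ (174.8/100)
     = 45069 ÷ 1.748 = 25783.1808

25783.2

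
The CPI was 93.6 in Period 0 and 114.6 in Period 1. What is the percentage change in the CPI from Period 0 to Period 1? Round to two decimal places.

22.44%

Change = (114.6 − 93.6) / 93.6 × 100
       = 21.0 / 93.6 × 100 = 22.4359%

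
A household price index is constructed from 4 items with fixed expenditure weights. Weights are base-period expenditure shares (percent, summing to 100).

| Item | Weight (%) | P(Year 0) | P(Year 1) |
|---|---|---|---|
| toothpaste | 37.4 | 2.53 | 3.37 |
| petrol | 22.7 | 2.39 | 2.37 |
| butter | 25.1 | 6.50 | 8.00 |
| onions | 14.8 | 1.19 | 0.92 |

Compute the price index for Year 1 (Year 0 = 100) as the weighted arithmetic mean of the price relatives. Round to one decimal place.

toothpaste: 37.4 × (3.37/2.53) = 37.4 × 1.332016 = 49.8174
petrol: 22.7 × (2.37/2.39) = 22.7 × 0.991632 = 22.5100
butter: 25.1 × (8.00/6.50) = 25.1 × 1.230769 = 30.8923
onions: 14.8 × (0.92/1.19) = 14.8 × 0.773109 = 11.4420
Index = Σ wᵢ·(p₁ᵢ/p₀ᵢ) = 49.8174 + 22.5100 + 30.8923 + 11.4420 = 114.6618

114.7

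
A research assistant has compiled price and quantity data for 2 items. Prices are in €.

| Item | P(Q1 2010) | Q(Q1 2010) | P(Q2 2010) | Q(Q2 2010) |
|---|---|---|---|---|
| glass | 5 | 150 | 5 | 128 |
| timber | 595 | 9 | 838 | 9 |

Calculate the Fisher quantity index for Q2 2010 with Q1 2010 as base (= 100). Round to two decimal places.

Laspeyres component (base-period weights):
ΣP(Q1 2010)Q(Q2 2010) = 5×128 + 595×9 = 640 + 5355 = 5995
ΣP(Q1 2010)Q(Q1 2010) = 5×150 + 595×9 = 750 + 5355 = 6105
L = 5995 / 6105 × 100 = 98.1982
Paasche component (current-period weights):
ΣP(Q2 2010)Q(Q2 2010) = 5×128 + 838×9 = 640 + 7542 = 8182
ΣP(Q2 2010)Q(Q1 2010) = 5×150 + 838×9 = 750 + 7542 = 8292
P = 8182 / 8292 × 100 = 98.6734
Fisher = √(L × P) = √(98.1982 × 98.6734) = 98.4355

98.44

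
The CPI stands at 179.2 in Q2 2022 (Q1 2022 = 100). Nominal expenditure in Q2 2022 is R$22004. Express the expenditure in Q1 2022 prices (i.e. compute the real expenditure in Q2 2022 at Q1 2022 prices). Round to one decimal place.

Real = Nominal ÷ (Index/100) = 22004 ÷ (179.2/100)
     = 22004 ÷ 1.792 = 12279.0179

12279.0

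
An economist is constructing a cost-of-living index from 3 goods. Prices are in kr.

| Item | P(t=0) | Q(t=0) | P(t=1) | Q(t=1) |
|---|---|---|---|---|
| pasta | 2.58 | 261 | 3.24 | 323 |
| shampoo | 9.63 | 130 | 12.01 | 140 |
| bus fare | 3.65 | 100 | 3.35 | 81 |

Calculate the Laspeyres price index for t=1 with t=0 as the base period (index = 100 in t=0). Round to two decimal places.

Laspeyres price index uses base-period quantities as weights.
ΣP(t=1)·Q(t=0) = 3.24×261 + 12.01×130 + 3.35×100 = 845.64 + 1561.3 + 335 = 2741.94
ΣP(t=0)·Q(t=0) = 2.58×261 + 9.63×130 + 3.65×100 = 673.38 + 1251.9 + 365 = 2290.28
Index = 2741.94 / 2290.28 × 100 = 119.7207

119.72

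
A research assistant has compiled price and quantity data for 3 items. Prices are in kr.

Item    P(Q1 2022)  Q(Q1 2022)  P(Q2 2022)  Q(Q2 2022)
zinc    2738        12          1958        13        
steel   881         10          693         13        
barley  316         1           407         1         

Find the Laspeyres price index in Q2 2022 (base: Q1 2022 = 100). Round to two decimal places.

Laspeyres price index uses base-period quantities as weights.
ΣP(Q2 2022)·Q(Q1 2022) = 1958×12 + 693×10 + 407×1 = 23496 + 6930 + 407 = 30833
ΣP(Q1 2022)·Q(Q1 2022) = 2738×12 + 881×10 + 316×1 = 32856 + 8810 + 316 = 41982
Index = 30833 / 41982 × 100 = 73.4434

73.44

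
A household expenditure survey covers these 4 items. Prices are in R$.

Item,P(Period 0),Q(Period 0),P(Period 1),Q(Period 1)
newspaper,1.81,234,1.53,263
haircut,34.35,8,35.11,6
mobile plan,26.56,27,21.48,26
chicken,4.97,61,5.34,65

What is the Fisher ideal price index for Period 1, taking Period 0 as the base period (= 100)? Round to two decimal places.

89.71

Laspeyres component (base-period weights):
ΣP(Period 1)Q(Period 0) = 1.53×234 + 35.11×8 + 21.48×27 + 5.34×61 = 358.02 + 280.88 + 579.96 + 325.74 = 1544.6
ΣP(Period 0)Q(Period 0) = 1.81×234 + 34.35×8 + 26.56×27 + 4.97×61 = 423.54 + 274.8 + 717.12 + 303.17 = 1718.63
L = 1544.6 / 1718.63 × 100 = 89.8739
Paasche component (current-period weights):
ΣP(Period 1)Q(Period 1) = 1.53×263 + 35.11×6 + 21.48×26 + 5.34×65 = 402.39 + 210.66 + 558.48 + 347.1 = 1518.63
ΣP(Period 0)Q(Period 1) = 1.81×263 + 34.35×6 + 26.56×26 + 4.97×65 = 476.03 + 206.1 + 690.56 + 323.05 = 1695.74
P = 1518.63 / 1695.74 × 100 = 89.5556
Fisher = √(L × P) = √(89.8739 × 89.5556) = 89.7146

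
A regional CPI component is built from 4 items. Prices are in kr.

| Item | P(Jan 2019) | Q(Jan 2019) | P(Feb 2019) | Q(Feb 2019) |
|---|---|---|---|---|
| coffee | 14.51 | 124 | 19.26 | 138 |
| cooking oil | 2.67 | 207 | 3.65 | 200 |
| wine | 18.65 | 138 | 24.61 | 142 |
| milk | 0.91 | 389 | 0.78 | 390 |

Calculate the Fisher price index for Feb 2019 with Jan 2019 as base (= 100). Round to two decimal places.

Laspeyres component (base-period weights):
ΣP(Feb 2019)Q(Jan 2019) = 19.26×124 + 3.65×207 + 24.61×138 + 0.78×389 = 2388.24 + 755.55 + 3396.18 + 303.42 = 6843.39
ΣP(Jan 2019)Q(Jan 2019) = 14.51×124 + 2.67×207 + 18.65×138 + 0.91×389 = 1799.24 + 552.69 + 2573.7 + 353.99 = 5279.62
L = 6843.39 / 5279.62 × 100 = 129.6190
Paasche component (current-period weights):
ΣP(Feb 2019)Q(Feb 2019) = 19.26×138 + 3.65×200 + 24.61×142 + 0.78×390 = 2657.88 + 730 + 3494.62 + 304.2 = 7186.7
ΣP(Jan 2019)Q(Feb 2019) = 14.51×138 + 2.67×200 + 18.65×142 + 0.91×390 = 2002.38 + 534 + 2648.3 + 354.9 = 5539.58
P = 7186.7 / 5539.58 × 100 = 129.7337
Fisher = √(L × P) = √(129.6190 × 129.7337) = 129.6763

129.68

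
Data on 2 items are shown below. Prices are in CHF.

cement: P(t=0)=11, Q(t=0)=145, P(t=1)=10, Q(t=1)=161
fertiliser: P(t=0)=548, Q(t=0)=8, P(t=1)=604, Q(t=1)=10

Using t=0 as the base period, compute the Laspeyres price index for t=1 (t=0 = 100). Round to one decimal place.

Laspeyres price index uses base-period quantities as weights.
ΣP(t=1)·Q(t=0) = 10×145 + 604×8 = 1450 + 4832 = 6282
ΣP(t=0)·Q(t=0) = 11×145 + 548×8 = 1595 + 4384 = 5979
Index = 6282 / 5979 × 100 = 105.0677

105.1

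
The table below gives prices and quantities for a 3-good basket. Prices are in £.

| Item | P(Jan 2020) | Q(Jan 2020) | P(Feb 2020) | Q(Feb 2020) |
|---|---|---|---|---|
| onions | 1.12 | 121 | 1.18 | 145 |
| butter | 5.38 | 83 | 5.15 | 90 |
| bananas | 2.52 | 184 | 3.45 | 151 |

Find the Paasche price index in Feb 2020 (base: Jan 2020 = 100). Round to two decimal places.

112.50

Paasche price index uses current-period quantities as weights.
ΣP(Feb 2020)·Q(Feb 2020) = 1.18×145 + 5.15×90 + 3.45×151 = 171.1 + 463.5 + 520.95 = 1155.55
ΣP(Jan 2020)·Q(Feb 2020) = 1.12×145 + 5.38×90 + 2.52×151 = 162.4 + 484.2 + 380.52 = 1027.12
Index = 1155.55 / 1027.12 × 100 = 112.5039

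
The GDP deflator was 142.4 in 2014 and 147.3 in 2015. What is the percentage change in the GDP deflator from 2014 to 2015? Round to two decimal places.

3.44%

Change = (147.3 − 142.4) / 142.4 × 100
       = 4.9 / 142.4 × 100 = 3.4410%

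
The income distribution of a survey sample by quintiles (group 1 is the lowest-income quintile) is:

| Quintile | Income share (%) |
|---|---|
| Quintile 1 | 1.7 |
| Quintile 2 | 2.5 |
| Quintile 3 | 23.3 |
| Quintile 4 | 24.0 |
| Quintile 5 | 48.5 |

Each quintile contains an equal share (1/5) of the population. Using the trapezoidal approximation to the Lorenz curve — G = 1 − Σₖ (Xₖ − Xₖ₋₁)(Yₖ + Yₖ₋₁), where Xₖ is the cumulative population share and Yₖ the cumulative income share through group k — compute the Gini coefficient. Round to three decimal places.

Cumulative income shares Yₖ: 0.0170, 0.0420, 0.2750, 0.5150, 1.0000
Σ (Xₖ−Xₖ₋₁)(Yₖ+Yₖ₋₁) = (1/5)(0.0170+0.0000) + (1/5)(0.0420+0.0170) + (1/5)(0.2750+0.0420) + (1/5)(0.5150+0.2750) + (1/5)(1.0000+0.5150)
  = 0.0034 + 0.0118 + 0.0634 + 0.1580 + 0.3030 = 0.5396
G = 1 − 0.5396 = 0.4604

0.460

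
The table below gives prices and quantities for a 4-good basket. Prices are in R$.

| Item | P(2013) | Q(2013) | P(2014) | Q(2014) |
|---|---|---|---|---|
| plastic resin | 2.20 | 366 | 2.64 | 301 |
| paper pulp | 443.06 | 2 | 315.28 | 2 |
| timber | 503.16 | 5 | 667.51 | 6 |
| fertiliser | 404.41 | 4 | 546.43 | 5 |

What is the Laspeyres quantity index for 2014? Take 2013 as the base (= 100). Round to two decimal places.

Laspeyres quantity index uses base-period prices as weights.
ΣP(2013)·Q(2014) = 2.20×301 + 443.06×2 + 503.16×6 + 404.41×5 = 662.2 + 886.12 + 3018.96 + 2022.05 = 6589.33
ΣP(2013)·Q(2013) = 2.20×366 + 443.06×2 + 503.16×5 + 404.41×4 = 805.2 + 886.12 + 2515.8 + 1617.64 = 5824.76
Index = 6589.33 / 5824.76 × 100 = 113.1262

113.13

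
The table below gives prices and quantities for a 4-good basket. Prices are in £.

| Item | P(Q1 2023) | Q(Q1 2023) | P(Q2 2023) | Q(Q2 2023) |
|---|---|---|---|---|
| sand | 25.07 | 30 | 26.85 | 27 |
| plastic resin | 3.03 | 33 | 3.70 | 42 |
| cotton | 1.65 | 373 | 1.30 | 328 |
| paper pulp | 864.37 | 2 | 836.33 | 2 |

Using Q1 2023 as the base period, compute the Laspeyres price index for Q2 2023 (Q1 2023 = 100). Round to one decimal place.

Laspeyres price index uses base-period quantities as weights.
ΣP(Q2 2023)·Q(Q1 2023) = 26.85×30 + 3.70×33 + 1.30×373 + 836.33×2 = 805.5 + 122.1 + 484.9 + 1672.66 = 3085.16
ΣP(Q1 2023)·Q(Q1 2023) = 25.07×30 + 3.03×33 + 1.65×373 + 864.37×2 = 752.1 + 99.99 + 615.45 + 1728.74 = 3196.28
Index = 3085.16 / 3196.28 × 100 = 96.5235

96.5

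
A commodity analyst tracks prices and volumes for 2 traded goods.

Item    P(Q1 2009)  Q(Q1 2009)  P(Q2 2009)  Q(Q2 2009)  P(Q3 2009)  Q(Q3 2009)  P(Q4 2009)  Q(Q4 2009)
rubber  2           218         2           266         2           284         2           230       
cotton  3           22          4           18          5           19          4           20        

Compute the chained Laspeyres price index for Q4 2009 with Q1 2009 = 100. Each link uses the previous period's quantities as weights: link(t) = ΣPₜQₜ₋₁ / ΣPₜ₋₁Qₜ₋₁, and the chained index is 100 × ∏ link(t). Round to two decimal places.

104.41

Link Q1 2009→Q2 2009:
ΣP(Q2 2009)Q(Q1 2009) = 2×218 + 4×22 = 436 + 88 = 524
ΣP(Q1 2009)Q(Q1 2009) = 2×218 + 3×22 = 436 + 66 = 502
link = 524/502 = 1.043825
Link Q2 2009→Q3 2009:
ΣP(Q3 2009)Q(Q2 2009) = 2×266 + 5×18 = 532 + 90 = 622
ΣP(Q2 2009)Q(Q2 2009) = 2×266 + 4×18 = 532 + 72 = 604
link = 622/604 = 1.029801
Link Q3 2009→Q4 2009:
ΣP(Q4 2009)Q(Q3 2009) = 2×284 + 4×19 = 568 + 76 = 644
ΣP(Q3 2009)Q(Q3 2009) = 2×284 + 5×19 = 568 + 95 = 663
link = 644/663 = 0.971342
Chained index = 100 × 1.043825 × 1.029801 × 0.971342 = 104.4127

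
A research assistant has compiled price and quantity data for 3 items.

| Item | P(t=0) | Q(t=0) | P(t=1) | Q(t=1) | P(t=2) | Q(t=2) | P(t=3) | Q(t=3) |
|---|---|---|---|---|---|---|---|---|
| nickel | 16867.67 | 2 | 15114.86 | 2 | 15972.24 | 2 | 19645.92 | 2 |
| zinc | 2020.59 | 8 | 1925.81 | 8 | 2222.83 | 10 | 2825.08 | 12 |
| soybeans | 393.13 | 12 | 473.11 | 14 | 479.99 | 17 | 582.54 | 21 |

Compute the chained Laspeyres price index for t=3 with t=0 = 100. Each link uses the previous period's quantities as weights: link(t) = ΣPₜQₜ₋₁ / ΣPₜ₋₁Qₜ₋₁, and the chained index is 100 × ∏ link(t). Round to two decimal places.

126.08

Link t=0→t=1:
ΣP(t=1)Q(t=0) = 15114.86×2 + 1925.81×8 + 473.11×12 = 30229.72 + 15406.48 + 5677.32 = 51313.52
ΣP(t=0)Q(t=0) = 16867.67×2 + 2020.59×8 + 393.13×12 = 33735.34 + 16164.72 + 4717.56 = 54617.62
link = 51313.52/54617.62 = 0.939505
Link t=1→t=2:
ΣP(t=2)Q(t=1) = 15972.24×2 + 2222.83×8 + 479.99×14 = 31944.48 + 17782.64 + 6719.86 = 56446.98
ΣP(t=1)Q(t=1) = 15114.86×2 + 1925.81×8 + 473.11×14 = 30229.72 + 15406.48 + 6623.54 = 52259.74
link = 56446.98/52259.74 = 1.080124
Link t=2→t=3:
ΣP(t=3)Q(t=2) = 19645.92×2 + 2825.08×10 + 582.54×17 = 39291.84 + 28250.8 + 9903.18 = 77445.82
ΣP(t=2)Q(t=2) = 15972.24×2 + 2222.83×10 + 479.99×17 = 31944.48 + 22228.3 + 8159.83 = 62332.61
link = 77445.82/62332.61 = 1.242461
Chained index = 100 × 0.939505 × 1.080124 × 1.242461 = 126.0826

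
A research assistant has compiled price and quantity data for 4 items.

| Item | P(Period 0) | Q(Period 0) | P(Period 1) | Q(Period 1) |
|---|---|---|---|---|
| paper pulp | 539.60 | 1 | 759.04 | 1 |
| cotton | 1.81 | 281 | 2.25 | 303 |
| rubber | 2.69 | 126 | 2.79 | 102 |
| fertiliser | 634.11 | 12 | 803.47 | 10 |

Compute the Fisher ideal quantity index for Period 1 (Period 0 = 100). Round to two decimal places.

85.68

Laspeyres component (base-period weights):
ΣP(Period 0)Q(Period 1) = 539.60×1 + 1.81×303 + 2.69×102 + 634.11×10 = 539.6 + 548.43 + 274.38 + 6341.1 = 7703.51
ΣP(Period 0)Q(Period 0) = 539.60×1 + 1.81×281 + 2.69×126 + 634.11×12 = 539.6 + 508.61 + 338.94 + 7609.32 = 8996.47
L = 7703.51 / 8996.47 × 100 = 85.6281
Paasche component (current-period weights):
ΣP(Period 1)Q(Period 1) = 759.04×1 + 2.25×303 + 2.79×102 + 803.47×10 = 759.04 + 681.75 + 284.58 + 8034.7 = 9760.07
ΣP(Period 1)Q(Period 0) = 759.04×1 + 2.25×281 + 2.79×126 + 803.47×12 = 759.04 + 632.25 + 351.54 + 9641.64 = 11384.47
P = 9760.07 / 11384.47 × 100 = 85.7314
Fisher = √(L × P) = √(85.6281 × 85.7314) = 85.6798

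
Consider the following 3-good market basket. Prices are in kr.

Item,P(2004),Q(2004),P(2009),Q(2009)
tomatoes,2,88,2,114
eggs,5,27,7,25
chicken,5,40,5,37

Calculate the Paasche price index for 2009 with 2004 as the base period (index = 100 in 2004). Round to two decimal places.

Paasche price index uses current-period quantities as weights.
ΣP(2009)·Q(2009) = 2×114 + 7×25 + 5×37 = 228 + 175 + 185 = 588
ΣP(2004)·Q(2009) = 2×114 + 5×25 + 5×37 = 228 + 125 + 185 = 538
Index = 588 / 538 × 100 = 109.2937

109.29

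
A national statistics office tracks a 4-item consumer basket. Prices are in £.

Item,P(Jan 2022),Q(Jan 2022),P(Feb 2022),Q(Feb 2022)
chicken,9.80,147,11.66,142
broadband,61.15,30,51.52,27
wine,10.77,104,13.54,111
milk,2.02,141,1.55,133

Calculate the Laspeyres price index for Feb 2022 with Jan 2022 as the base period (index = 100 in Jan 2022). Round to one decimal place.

Laspeyres price index uses base-period quantities as weights.
ΣP(Feb 2022)·Q(Jan 2022) = 11.66×147 + 51.52×30 + 13.54×104 + 1.55×141 = 1714.02 + 1545.6 + 1408.16 + 218.55 = 4886.33
ΣP(Jan 2022)·Q(Jan 2022) = 9.80×147 + 61.15×30 + 10.77×104 + 2.02×141 = 1440.6 + 1834.5 + 1120.08 + 284.82 = 4680
Index = 4886.33 / 4680 × 100 = 104.4088

104.4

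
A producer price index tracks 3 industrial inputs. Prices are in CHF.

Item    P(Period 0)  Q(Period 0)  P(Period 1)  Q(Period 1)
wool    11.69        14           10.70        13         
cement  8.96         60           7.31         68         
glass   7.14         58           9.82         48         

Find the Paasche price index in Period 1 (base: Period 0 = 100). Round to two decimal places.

100.32

Paasche price index uses current-period quantities as weights.
ΣP(Period 1)·Q(Period 1) = 10.70×13 + 7.31×68 + 9.82×48 = 139.1 + 497.08 + 471.36 = 1107.54
ΣP(Period 0)·Q(Period 1) = 11.69×13 + 8.96×68 + 7.14×48 = 151.97 + 609.28 + 342.72 = 1103.97
Index = 1107.54 / 1103.97 × 100 = 100.3234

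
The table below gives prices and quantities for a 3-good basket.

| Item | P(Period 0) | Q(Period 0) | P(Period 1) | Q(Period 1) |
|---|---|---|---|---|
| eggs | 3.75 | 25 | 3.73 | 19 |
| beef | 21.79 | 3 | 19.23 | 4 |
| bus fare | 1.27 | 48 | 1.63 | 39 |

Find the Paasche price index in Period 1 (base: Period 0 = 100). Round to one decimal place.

101.6

Paasche price index uses current-period quantities as weights.
ΣP(Period 1)·Q(Period 1) = 3.73×19 + 19.23×4 + 1.63×39 = 70.87 + 76.92 + 63.57 = 211.36
ΣP(Period 0)·Q(Period 1) = 3.75×19 + 21.79×4 + 1.27×39 = 71.25 + 87.16 + 49.53 = 207.94
Index = 211.36 / 207.94 × 100 = 101.6447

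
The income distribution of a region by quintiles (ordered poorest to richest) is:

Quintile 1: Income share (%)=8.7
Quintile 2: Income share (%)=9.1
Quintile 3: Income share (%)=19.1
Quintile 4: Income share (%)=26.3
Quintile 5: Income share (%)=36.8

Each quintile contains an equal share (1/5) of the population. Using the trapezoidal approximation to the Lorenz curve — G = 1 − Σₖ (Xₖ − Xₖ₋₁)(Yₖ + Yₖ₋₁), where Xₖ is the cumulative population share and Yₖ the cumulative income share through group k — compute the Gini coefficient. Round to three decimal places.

0.294

Cumulative income shares Yₖ: 0.0870, 0.1780, 0.3690, 0.6320, 1.0000
Σ (Xₖ−Xₖ₋₁)(Yₖ+Yₖ₋₁) = (1/5)(0.0870+0.0000) + (1/5)(0.1780+0.0870) + (1/5)(0.3690+0.1780) + (1/5)(0.6320+0.3690) + (1/5)(1.0000+0.6320)
  = 0.0174 + 0.0530 + 0.1094 + 0.2002 + 0.3264 = 0.7064
G = 1 − 0.7064 = 0.2936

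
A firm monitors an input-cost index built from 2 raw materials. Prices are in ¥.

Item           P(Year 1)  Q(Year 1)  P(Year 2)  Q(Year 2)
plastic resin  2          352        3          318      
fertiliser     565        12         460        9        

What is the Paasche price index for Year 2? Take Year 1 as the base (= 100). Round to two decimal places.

89.04

Paasche price index uses current-period quantities as weights.
ΣP(Year 2)·Q(Year 2) = 3×318 + 460×9 = 954 + 4140 = 5094
ΣP(Year 1)·Q(Year 2) = 2×318 + 565×9 = 636 + 5085 = 5721
Index = 5094 / 5721 × 100 = 89.0404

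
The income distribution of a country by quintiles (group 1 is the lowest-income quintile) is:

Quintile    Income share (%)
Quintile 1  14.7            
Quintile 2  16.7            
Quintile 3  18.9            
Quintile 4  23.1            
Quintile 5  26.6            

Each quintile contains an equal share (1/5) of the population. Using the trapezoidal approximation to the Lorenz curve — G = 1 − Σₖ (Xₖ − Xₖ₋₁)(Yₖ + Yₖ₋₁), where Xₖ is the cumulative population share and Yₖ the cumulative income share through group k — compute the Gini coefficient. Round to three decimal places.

0.121

Cumulative income shares Yₖ: 0.1470, 0.3140, 0.5030, 0.7340, 1.0000
Σ (Xₖ−Xₖ₋₁)(Yₖ+Yₖ₋₁) = (1/5)(0.1470+0.0000) + (1/5)(0.3140+0.1470) + (1/5)(0.5030+0.3140) + (1/5)(0.7340+0.5030) + (1/5)(1.0000+0.7340)
  = 0.0294 + 0.0922 + 0.1634 + 0.2474 + 0.3468 = 0.8792
G = 1 − 0.8792 = 0.1208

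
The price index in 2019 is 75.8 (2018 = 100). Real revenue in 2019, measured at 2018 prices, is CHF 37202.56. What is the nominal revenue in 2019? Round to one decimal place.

28199.5

Nominal = Real × (Index/100) = 37202.56 × (75.8/100)
        = 37202.56 × 0.758 = 28199.5405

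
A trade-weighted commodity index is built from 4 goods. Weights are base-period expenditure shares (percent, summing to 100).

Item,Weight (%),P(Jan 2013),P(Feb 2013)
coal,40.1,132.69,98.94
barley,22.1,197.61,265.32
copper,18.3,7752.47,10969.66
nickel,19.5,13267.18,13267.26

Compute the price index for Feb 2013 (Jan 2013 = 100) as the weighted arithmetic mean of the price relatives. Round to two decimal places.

coal: 40.1 × (98.94/132.69) = 40.1 × 0.745648 = 29.9005
barley: 22.1 × (265.32/197.61) = 22.1 × 1.342645 = 29.6724
copper: 18.3 × (10969.66/7752.47) = 18.3 × 1.414989 = 25.8943
nickel: 19.5 × (13267.26/13267.18) = 19.5 × 1.000006 = 19.5001
Index = Σ wᵢ·(p₁ᵢ/p₀ᵢ) = 29.9005 + 29.6724 + 25.8943 + 19.5001 = 104.9673

104.97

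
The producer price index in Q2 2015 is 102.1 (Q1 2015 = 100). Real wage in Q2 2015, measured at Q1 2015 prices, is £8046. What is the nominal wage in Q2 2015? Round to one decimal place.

Nominal = Real × (Index/100) = 8046 × (102.1/100)
        = 8046 × 1.021 = 8214.9660

8215.0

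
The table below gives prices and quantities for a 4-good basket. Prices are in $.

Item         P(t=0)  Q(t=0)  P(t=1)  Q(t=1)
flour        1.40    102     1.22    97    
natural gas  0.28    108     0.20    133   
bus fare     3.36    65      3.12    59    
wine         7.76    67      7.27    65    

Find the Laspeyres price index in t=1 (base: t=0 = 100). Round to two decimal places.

91.72

Laspeyres price index uses base-period quantities as weights.
ΣP(t=1)·Q(t=0) = 1.22×102 + 0.20×108 + 3.12×65 + 7.27×67 = 124.44 + 21.6 + 202.8 + 487.09 = 835.93
ΣP(t=0)·Q(t=0) = 1.40×102 + 0.28×108 + 3.36×65 + 7.76×67 = 142.8 + 30.24 + 218.4 + 519.92 = 911.36
Index = 835.93 / 911.36 × 100 = 91.7234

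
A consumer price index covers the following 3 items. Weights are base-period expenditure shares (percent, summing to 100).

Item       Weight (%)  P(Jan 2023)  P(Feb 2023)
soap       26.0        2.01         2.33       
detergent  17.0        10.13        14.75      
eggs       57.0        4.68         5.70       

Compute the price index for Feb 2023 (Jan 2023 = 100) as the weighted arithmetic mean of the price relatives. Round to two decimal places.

124.32

soap: 26.0 × (2.33/2.01) = 26.0 × 1.159204 = 30.1393
detergent: 17.0 × (14.75/10.13) = 17.0 × 1.456071 = 24.7532
eggs: 57.0 × (5.70/4.68) = 57.0 × 1.217949 = 69.4231
Index = Σ wᵢ·(p₁ᵢ/p₀ᵢ) = 30.1393 + 24.7532 + 69.4231 = 124.3156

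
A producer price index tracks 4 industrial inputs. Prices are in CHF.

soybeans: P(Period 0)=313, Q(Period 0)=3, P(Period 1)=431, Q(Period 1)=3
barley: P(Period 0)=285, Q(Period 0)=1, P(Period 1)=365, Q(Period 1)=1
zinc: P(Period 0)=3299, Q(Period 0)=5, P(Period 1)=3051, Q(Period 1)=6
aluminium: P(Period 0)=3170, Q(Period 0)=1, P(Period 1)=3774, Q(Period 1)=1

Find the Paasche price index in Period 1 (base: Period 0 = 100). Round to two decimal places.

Paasche price index uses current-period quantities as weights.
ΣP(Period 1)·Q(Period 1) = 431×3 + 365×1 + 3051×6 + 3774×1 = 1293 + 365 + 18306 + 3774 = 23738
ΣP(Period 0)·Q(Period 1) = 313×3 + 285×1 + 3299×6 + 3170×1 = 939 + 285 + 19794 + 3170 = 24188
Index = 23738 / 24188 × 100 = 98.1396

98.14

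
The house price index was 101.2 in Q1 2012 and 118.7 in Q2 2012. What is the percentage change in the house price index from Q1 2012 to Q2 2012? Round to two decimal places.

Change = (118.7 − 101.2) / 101.2 × 100
       = 17.5 / 101.2 × 100 = 17.2925%

17.29%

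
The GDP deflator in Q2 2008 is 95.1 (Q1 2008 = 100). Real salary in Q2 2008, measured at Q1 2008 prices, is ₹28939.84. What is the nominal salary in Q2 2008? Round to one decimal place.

Nominal = Real × (Index/100) = 28939.84 × (95.1/100)
        = 28939.84 × 0.951 = 27521.7878

27521.8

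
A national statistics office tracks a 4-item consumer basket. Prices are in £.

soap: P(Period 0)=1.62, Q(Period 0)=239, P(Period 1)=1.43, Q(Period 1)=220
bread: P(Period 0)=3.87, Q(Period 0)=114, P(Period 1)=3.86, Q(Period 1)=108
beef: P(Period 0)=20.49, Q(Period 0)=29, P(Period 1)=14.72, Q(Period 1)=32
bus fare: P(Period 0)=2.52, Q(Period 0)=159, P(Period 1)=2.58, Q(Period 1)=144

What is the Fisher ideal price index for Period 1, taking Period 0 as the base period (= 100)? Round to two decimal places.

Laspeyres component (base-period weights):
ΣP(Period 1)Q(Period 0) = 1.43×239 + 3.86×114 + 14.72×29 + 2.58×159 = 341.77 + 440.04 + 426.88 + 410.22 = 1618.91
ΣP(Period 0)Q(Period 0) = 1.62×239 + 3.87×114 + 20.49×29 + 2.52×159 = 387.18 + 441.18 + 594.21 + 400.68 = 1823.25
L = 1618.91 / 1823.25 × 100 = 88.7925
Paasche component (current-period weights):
ΣP(Period 1)Q(Period 1) = 1.43×220 + 3.86×108 + 14.72×32 + 2.58×144 = 314.6 + 416.88 + 471.04 + 371.52 = 1574.04
ΣP(Period 0)Q(Period 1) = 1.62×220 + 3.87×108 + 20.49×32 + 2.52×144 = 356.4 + 417.96 + 655.68 + 362.88 = 1792.92
P = 1574.04 / 1792.92 × 100 = 87.7920
Fisher = √(L × P) = √(88.7925 × 87.7920) = 88.2908

88.29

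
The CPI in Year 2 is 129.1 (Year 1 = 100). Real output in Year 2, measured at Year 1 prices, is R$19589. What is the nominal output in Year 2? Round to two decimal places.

Nominal = Real × (Index/100) = 19589 × (129.1/100)
        = 19589 × 1.291 = 25289.3990

25289.40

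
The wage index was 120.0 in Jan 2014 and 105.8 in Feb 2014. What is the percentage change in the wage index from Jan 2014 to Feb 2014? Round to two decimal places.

-11.83%

Change = (105.8 − 120.0) / 120.0 × 100
       = -14.2 / 120.0 × 100 = -11.8333%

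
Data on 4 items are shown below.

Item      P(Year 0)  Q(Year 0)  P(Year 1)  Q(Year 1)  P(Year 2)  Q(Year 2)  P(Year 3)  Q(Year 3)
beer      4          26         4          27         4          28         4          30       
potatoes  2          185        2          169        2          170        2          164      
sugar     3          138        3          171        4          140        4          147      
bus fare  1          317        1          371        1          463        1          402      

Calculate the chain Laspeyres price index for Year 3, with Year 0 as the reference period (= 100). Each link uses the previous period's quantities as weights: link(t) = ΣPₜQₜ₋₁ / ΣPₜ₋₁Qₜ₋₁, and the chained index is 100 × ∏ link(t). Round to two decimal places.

Link Year 0→Year 1:
ΣP(Year 1)Q(Year 0) = 4×26 + 2×185 + 3×138 + 1×317 = 104 + 370 + 414 + 317 = 1205
ΣP(Year 0)Q(Year 0) = 4×26 + 2×185 + 3×138 + 1×317 = 104 + 370 + 414 + 317 = 1205
link = 1205/1205 = 1.000000
Link Year 1→Year 2:
ΣP(Year 2)Q(Year 1) = 4×27 + 2×169 + 4×171 + 1×371 = 108 + 338 + 684 + 371 = 1501
ΣP(Year 1)Q(Year 1) = 4×27 + 2×169 + 3×171 + 1×371 = 108 + 338 + 513 + 371 = 1330
link = 1501/1330 = 1.128571
Link Year 2→Year 3:
ΣP(Year 3)Q(Year 2) = 4×28 + 2×170 + 4×140 + 1×463 = 112 + 340 + 560 + 463 = 1475
ΣP(Year 2)Q(Year 2) = 4×28 + 2×170 + 4×140 + 1×463 = 112 + 340 + 560 + 463 = 1475
link = 1475/1475 = 1.000000
Chained index = 100 × 1.000000 × 1.128571 × 1.000000 = 112.8571

112.86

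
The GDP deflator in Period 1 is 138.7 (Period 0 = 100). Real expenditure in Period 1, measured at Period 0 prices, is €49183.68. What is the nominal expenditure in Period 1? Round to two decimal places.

Nominal = Real × (Index/100) = 49183.68 × (138.7/100)
        = 49183.68 × 1.387 = 68217.7642

68217.76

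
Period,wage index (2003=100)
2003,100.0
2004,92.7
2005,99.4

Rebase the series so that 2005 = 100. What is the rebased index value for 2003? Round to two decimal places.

Rebased(2003) = 100.0 / 99.4 × 100 = 100.6036

100.60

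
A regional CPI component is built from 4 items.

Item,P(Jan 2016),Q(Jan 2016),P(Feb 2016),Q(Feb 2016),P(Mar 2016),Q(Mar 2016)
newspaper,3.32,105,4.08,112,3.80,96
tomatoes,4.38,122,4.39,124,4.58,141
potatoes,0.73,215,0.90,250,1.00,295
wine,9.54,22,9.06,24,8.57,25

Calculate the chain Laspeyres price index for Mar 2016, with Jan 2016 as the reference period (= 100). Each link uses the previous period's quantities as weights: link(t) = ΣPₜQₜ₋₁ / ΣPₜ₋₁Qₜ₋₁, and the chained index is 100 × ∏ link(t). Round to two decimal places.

108.97

Link Jan 2016→Feb 2016:
ΣP(Feb 2016)Q(Jan 2016) = 4.08×105 + 4.39×122 + 0.90×215 + 9.06×22 = 428.4 + 535.58 + 193.5 + 199.32 = 1356.8
ΣP(Jan 2016)Q(Jan 2016) = 3.32×105 + 4.38×122 + 0.73×215 + 9.54×22 = 348.6 + 534.36 + 156.95 + 209.88 = 1249.79
link = 1356.8/1249.79 = 1.085622
Link Feb 2016→Mar 2016:
ΣP(Mar 2016)Q(Feb 2016) = 3.80×112 + 4.58×124 + 1.00×250 + 8.57×24 = 425.6 + 567.92 + 250 + 205.68 = 1449.2
ΣP(Feb 2016)Q(Feb 2016) = 4.08×112 + 4.39×124 + 0.90×250 + 9.06×24 = 456.96 + 544.36 + 225 + 217.44 = 1443.76
link = 1449.2/1443.76 = 1.003768
Chained index = 100 × 1.085622 × 1.003768 = 108.9713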